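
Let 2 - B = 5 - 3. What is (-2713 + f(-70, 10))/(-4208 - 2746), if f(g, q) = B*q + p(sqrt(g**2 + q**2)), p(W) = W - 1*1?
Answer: 1357/3477 - 25*sqrt(2)/3477 ≈ 0.38011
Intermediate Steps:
p(W) = -1 + W (p(W) = W - 1 = -1 + W)
B = 0 (B = 2 - (5 - 3) = 2 - 1*2 = 2 - 2 = 0)
f(g, q) = -1 + sqrt(g**2 + q**2) (f(g, q) = 0*q + (-1 + sqrt(g**2 + q**2)) = 0 + (-1 + sqrt(g**2 + q**2)) = -1 + sqrt(g**2 + q**2))
(-2713 + f(-70, 10))/(-4208 - 2746) = (-2713 + (-1 + sqrt((-70)**2 + 10**2)))/(-4208 - 2746) = (-2713 + (-1 + sqrt(4900 + 100)))/(-6954) = (-2713 + (-1 + sqrt(5000)))*(-1/6954) = (-2713 + (-1 + 50*sqrt(2)))*(-1/6954) = (-2714 + 50*sqrt(2))*(-1/6954) = 1357/3477 - 25*sqrt(2)/3477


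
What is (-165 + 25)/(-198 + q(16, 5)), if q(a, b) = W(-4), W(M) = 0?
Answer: 70/99 ≈ 0.70707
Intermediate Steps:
q(a, b) = 0
(-165 + 25)/(-198 + q(16, 5)) = (-165 + 25)/(-198 + 0) = -140/(-198) = -140*(-1/198) = 70/99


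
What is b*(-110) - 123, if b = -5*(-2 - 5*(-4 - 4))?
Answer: 20777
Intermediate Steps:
b = -190 (b = -5*(-2 - 5*(-8)) = -5*(-2 + 40) = -5*38 = -190)
b*(-110) - 123 = -190*(-110) - 123 = 20900 - 123 = 20777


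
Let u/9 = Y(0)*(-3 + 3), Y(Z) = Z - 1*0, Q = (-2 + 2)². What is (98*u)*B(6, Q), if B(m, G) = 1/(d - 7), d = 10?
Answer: 0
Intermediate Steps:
Q = 0 (Q = 0² = 0)
B(m, G) = ⅓ (B(m, G) = 1/(10 - 7) = 1/3 = ⅓)
Y(Z) = Z (Y(Z) = Z + 0 = Z)
u = 0 (u = 9*(0*(-3 + 3)) = 9*(0*0) = 9*0 = 0)
(98*u)*B(6, Q) = (98*0)*(⅓) = 0*(⅓) = 0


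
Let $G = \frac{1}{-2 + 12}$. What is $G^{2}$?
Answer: $\frac{1}{100} \approx 0.01$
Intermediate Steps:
$G = \frac{1}{10} \approx 0.1$
$G^{2} = \left(\frac{1}{10}\right)^{2} = \frac{1}{100}$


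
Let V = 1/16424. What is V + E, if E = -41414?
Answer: -680183535/16424 ≈ -41414.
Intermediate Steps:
V = 1/16424 ≈ 6.0886e-5
V + E = 1/16424 - 41414 = -680183535/16424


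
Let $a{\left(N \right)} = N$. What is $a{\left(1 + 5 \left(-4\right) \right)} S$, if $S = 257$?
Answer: $-4883$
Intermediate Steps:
$a{\left(1 + 5 \left(-4\right) \right)} S = \left(1 + 5 \left(-4\right)\right) 257 = \left(1 - 20\right) 257 = \left(-19\right) 257 = -4883$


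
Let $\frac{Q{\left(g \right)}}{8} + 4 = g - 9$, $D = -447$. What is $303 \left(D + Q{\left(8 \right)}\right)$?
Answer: $-147561$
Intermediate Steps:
$Q{\left(g \right)} = -104 + 8 g$ ($Q{\left(g \right)} = -32 + 8 \left(g - 9\right) = -32 + 8 \left(-9 + g\right) = -32 + \left(-72 + 8 g\right) = -104 + 8 g$)
$303 \left(D + Q{\left(8 \right)}\right) = 303 \left(-447 + \left(-104 + 8 \cdot 8\right)\right) = 303 \left(-447 + \left(-104 + 64\right)\right) = 303 \left(-447 - 40\right) = 303 \left(-487\right) = -147561$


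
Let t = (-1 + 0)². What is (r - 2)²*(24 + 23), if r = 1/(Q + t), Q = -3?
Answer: 1175/4 ≈ 293.75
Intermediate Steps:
t = 1 (t = (-1)² = 1)
r = -½ (r = 1/(-3 + 1) = 1/(-2) = -½ ≈ -0.50000)
(r - 2)²*(24 + 23) = (-½ - 2)²*(24 + 23) = (-5/2)²*47 = (25/4)*47 = 1175/4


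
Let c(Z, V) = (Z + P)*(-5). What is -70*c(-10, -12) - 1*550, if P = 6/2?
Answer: -3000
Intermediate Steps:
P = 3 (P = 6*(½) = 3)
c(Z, V) = -15 - 5*Z (c(Z, V) = (Z + 3)*(-5) = (3 + Z)*(-5) = -15 - 5*Z)
-70*c(-10, -12) - 1*550 = -70*(-15 - 5*(-10)) - 1*550 = -70*(-15 + 50) - 550 = -70*35 - 550 = -2450 - 550 = -3000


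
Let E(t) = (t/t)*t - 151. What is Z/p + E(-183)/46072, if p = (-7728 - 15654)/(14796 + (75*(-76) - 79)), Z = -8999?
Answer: 934614443797/269313876 ≈ 3470.4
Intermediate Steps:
E(t) = -151 + t (E(t) = 1*t - 151 = t - 151 = -151 + t)
p = -23382/9017 (p = -23382/(14796 + (-5700 - 79)) = -23382/(14796 - 5779) = -23382/9017 ≈ -2.5931)
Z/p + E(-183)/46072 = -8999/(-23382/9017) + (-151 - 183)/46072 = -8999*(-9017/23382) - 334*1/46072 = 81143983/23382 - 167/23036 = 934614443797/269313876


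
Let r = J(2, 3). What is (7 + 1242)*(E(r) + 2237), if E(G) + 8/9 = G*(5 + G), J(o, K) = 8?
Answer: 26305189/9 ≈ 2.9228e+6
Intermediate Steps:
r = 8
E(G) = -8/9 + G*(5 + G)
(7 + 1242)*(E(r) + 2237) = (7 + 1242)*((-8/9 + 8² + 5*8) + 2237) = 1249*((-8/9 + 64 + 40) + 2237) = 1249*(928/9 + 2237) = 1249*(21061/9) = 26305189/9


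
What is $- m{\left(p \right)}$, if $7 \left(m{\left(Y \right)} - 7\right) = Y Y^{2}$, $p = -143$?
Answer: $\frac{2924158}{7} \approx 4.1774 \cdot 10^{5}$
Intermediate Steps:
$m{\left(Y \right)} = 7 + \frac{Y^{3}}{7}$ ($m{\left(Y \right)} = 7 + \frac{Y Y^{2}}{7} = 7 + \frac{Y^{3}}{7}$)
$- m{\left(p \right)} = - (7 + \frac{\left(-143\right)^{3}}{7}) = - (7 + \frac{1}{7} \left(-2924207\right)) = - (7 - \frac{2924207}{7}) = \left(-1\right) \left(- \frac{2924158}{7}\right) = \frac{2924158}{7}$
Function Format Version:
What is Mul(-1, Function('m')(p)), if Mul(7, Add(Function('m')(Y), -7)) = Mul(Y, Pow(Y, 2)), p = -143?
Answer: Rational(2924158, 7) ≈ 4.1774e+5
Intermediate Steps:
Function('m')(Y) = Add(7, Mul(Rational(1, 7), Pow(Y, 3))) (Function('m')(Y) = Add(7, Mul(Rational(1, 7), Mul(Y, Pow(Y, 2)))) = Add(7, Mul(Rational(1, 7), Pow(Y, 3))))
Mul(-1, Function('m')(p)) = Mul(-1, Add(7, Mul(Rational(1, 7), Pow(-143, 3)))) = Mul(-1, Add(7, Mul(Rational(1, 7), -2924207))) = Mul(-1, Add(7, Rational(-2924207, 7))) = Mul(-1, Rational(-2924158, 7)) = Rational(2924158, 7)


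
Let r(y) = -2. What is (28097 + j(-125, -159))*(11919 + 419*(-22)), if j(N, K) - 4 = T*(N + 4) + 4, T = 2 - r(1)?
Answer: 74604321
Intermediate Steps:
T = 4 (T = 2 - 1*(-2) = 2 + 2 = 4)
j(N, K) = 24 + 4*N (j(N, K) = 4 + (4*(N + 4) + 4) = 4 + (4*(4 + N) + 4) = 4 + ((16 + 4*N) + 4) = 4 + (20 + 4*N) = 24 + 4*N)
(28097 + j(-125, -159))*(11919 + 419*(-22)) = (28097 + (24 + 4*(-125)))*(11919 + 419*(-22)) = (28097 + (24 - 500))*(11919 - 9218) = (28097 - 476)*2701 = 27621*2701 = 74604321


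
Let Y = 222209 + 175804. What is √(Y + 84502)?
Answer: √482515 ≈ 694.63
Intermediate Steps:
Y = 398013
√(Y + 84502) = √(398013 + 84502) = √482515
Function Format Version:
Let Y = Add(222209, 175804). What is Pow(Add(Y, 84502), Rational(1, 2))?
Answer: Pow(482515, Rational(1, 2)) ≈ 694.63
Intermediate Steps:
Y = 398013
Pow(Add(Y, 84502), Rational(1, 2)) = Pow(Add(398013, 84502), Rational(1, 2)) = Pow(482515, Rational(1, 2))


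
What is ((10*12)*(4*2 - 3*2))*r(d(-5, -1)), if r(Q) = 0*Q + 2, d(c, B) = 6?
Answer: 480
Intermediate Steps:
r(Q) = 2 (r(Q) = 0 + 2 = 2)
((10*12)*(4*2 - 3*2))*r(d(-5, -1)) = ((10*12)*(4*2 - 3*2))*2 = (120*(8 - 6))*2 = (120*2)*2 = 240*2 = 480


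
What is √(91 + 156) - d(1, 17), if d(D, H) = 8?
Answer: -8 + √247 ≈ 7.7162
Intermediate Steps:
√(91 + 156) - d(1, 17) = √(91 + 156) - 1*8 = √247 - 8 = -8 + √247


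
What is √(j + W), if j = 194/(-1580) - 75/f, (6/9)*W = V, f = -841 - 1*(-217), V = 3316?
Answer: √2098487724645/20540 ≈ 70.527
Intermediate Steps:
f = -624 (f = -841 + 217 = -624)
W = 4974 (W = (3/2)*3316 = 4974)
j = -213/82160 (j = 194/(-1580) - 75/(-624) = 194*(-1/1580) - 75*(-1/624) = -97/790 + 25/208 = -213/82160 ≈ -0.0025925)
√(j + W) = √(-213/82160 + 4974) = √(408663627/82160) = √2098487724645/20540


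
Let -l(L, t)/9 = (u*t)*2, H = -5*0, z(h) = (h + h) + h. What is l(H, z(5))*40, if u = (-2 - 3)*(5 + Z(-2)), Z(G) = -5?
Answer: 0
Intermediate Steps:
z(h) = 3*h (z(h) = 2*h + h = 3*h)
H = 0
u = 0 (u = (-2 - 3)*(5 - 5) = -5*0 = 0)
l(L, t) = 0 (l(L, t) = -9*0*t*2 = -0*2 = -9*0 = 0)
l(H, z(5))*40 = 0*40 = 0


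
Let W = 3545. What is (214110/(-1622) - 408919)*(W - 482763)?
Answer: 158975953755352/811 ≈ 1.9602e+11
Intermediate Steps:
(214110/(-1622) - 408919)*(W - 482763) = (214110/(-1622) - 408919)*(3545 - 482763) = (214110*(-1/1622) - 408919)*(-479218) = (-107055/811 - 408919)*(-479218) = -331740364/811*(-479218) = 158975953755352/811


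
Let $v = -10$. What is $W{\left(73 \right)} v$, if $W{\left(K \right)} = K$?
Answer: $-730$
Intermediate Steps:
$W{\left(73 \right)} v = 73 \left(-10\right) = -730$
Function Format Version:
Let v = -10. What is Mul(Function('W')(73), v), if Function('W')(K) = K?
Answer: -730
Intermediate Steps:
Mul(Function('W')(73), v) = Mul(73, -10) = -730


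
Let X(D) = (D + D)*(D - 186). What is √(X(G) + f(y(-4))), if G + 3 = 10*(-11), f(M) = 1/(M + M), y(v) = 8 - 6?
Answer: 9*√3337/2 ≈ 259.95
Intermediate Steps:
y(v) = 2
f(M) = 1/(2*M)
G = -113 (G = -3 + 10*(-11) = -3 - 110 = -113)
X(D) = 2*D*(-186 + D) (X(D) = (2*D)*(-186 + D) = 2*D*(-186 + D))
√(X(G) + f(y(-4))) = √(2*(-113)*(-186 - 113) + (½)/2) = √(2*(-113)*(-299) + (½)*(½)) = √(67574 + ¼) = √(270297/4) = 9*√3337/2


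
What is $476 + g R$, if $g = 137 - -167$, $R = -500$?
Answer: $-151524$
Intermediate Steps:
$g = 304$ ($g = 137 + 167 = 304$)
$476 + g R = 476 + 304 \left(-500\right) = 476 - 152000 = -151524$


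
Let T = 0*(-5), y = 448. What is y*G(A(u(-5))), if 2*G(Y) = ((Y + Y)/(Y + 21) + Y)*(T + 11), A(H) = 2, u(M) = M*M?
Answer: 123200/23 ≈ 5356.5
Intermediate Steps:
u(M) = M²
T = 0
G(Y) = 11*Y/2 + 11*Y/(21 + Y) (G(Y) = (((Y + Y)/(Y + 21) + Y)*(0 + 11))/2 = (((2*Y)/(21 + Y) + Y)*11)/2 = ((2*Y/(21 + Y) + Y)*11)/2 = ((Y + 2*Y/(21 + Y))*11)/2 = (11*Y + 22*Y/(21 + Y))/2 = 11*Y/2 + 11*Y/(21 + Y))
y*G(A(u(-5))) = 448*((11/2)*2*(23 + 2)/(21 + 2)) = 448*((11/2)*2*25/23) = 448*((11/2)*2*(1/23)*25) = 448*(275/23) = 123200/23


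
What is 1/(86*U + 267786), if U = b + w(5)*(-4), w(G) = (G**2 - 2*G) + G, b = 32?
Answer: 1/263658 ≈ 3.7928e-6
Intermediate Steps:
w(G) = G**2 - G
U = -48 (U = 32 + (5*(-1 + 5))*(-4) = 32 + (5*4)*(-4) = 32 + 20*(-4) = 32 - 80 = -48)
1/(86*U + 267786) = 1/(86*(-48) + 267786) = 1/(-4128 + 267786) = 1/263658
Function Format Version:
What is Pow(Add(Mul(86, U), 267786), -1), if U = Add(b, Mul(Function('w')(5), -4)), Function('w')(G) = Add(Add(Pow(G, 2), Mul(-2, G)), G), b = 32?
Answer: Rational(1, 263658) ≈ 3.7928e-6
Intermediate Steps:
Function('w')(G) = Add(Pow(G, 2), Mul(-1, G))
U = -48 (U = Add(32, Mul(Mul(5, Add(-1, 5)), -4)) = Add(32, Mul(Mul(5, 4), -4)) = Add(32, Mul(20, -4)) = Add(32, -80) = -48)
Pow(Add(Mul(86, U), 267786), -1) = Pow(Add(Mul(86, -48), 267786), -1) = Pow(Add(-4128, 267786), -1) = Pow(263658, -1) = Rational(1, 263658)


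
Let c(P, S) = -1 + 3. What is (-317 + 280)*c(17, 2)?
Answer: -74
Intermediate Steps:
c(P, S) = 2
(-317 + 280)*c(17, 2) = (-317 + 280)*2 = -37*2 = -74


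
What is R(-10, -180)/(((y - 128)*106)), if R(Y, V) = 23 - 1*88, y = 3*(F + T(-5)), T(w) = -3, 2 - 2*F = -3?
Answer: 65/13727 ≈ 0.0047352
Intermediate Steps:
F = 5/2 (F = 1 - 1/2*(-3) = 1 + 3/2 = 5/2 ≈ 2.5000)
y = -3/2 (y = 3*(5/2 - 3) = 3*(-1/2) = -3/2 ≈ -1.5000)
R(Y, V) = -65 (R(Y, V) = 23 - 88 = -65)
R(-10, -180)/(((y - 128)*106)) = -65*1/(106*(-3/2 - 128)) = -65/((-259/2*106)) = -65/(-13727) = -65*(-1/13727) = 65/13727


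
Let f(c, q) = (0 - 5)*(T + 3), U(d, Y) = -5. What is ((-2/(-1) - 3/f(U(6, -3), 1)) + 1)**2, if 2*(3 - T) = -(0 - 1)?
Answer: 29241/3025 ≈ 9.6664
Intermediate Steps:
T = 5/2 (T = 3 - (-1)*(0 - 1)/2 = 3 - (-1)*(-1)/2 = 3 - 1/2*1 = 3 - 1/2 = 5/2 ≈ 2.5000)
f(c, q) = -55/2 (f(c, q) = (0 - 5)*(5/2 + 3) = -5*11/2 = -55/2)
((-2/(-1) - 3/f(U(6, -3), 1)) + 1)**2 = ((-2/(-1) - 3/(-55/2)) + 1)**2 = ((-2*(-1) - 3*(-2/55)) + 1)**2 = ((2 + 6/55) + 1)**2 = (116/55 + 1)**2 = (171/55)**2 = 29241/3025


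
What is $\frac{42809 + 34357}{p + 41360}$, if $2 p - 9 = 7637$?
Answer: $\frac{25722}{15061} \approx 1.7079$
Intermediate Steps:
$p = 3823$ ($p = \frac{9}{2} + \frac{1}{2} \cdot 7637 = \frac{9}{2} + \frac{7637}{2} = 3823$)
$\frac{42809 + 34357}{p + 41360} = \frac{42809 + 34357}{3823 + 41360} = \frac{77166}{45183} = 77166 \cdot \frac{1}{45183} = \frac{25722}{15061}$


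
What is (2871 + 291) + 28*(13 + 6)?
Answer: 3694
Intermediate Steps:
(2871 + 291) + 28*(13 + 6) = 3162 + 28*19 = 3162 + 532 = 3694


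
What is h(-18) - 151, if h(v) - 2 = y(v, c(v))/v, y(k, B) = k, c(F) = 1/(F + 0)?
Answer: -148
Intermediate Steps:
c(F) = 1/F
h(v) = 3 (h(v) = 2 + v/v = 2 + 1 = 3)
h(-18) - 151 = 3 - 151 = -148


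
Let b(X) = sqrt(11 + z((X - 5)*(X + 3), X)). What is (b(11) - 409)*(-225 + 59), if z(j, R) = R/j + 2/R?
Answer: 67894 - 83*sqrt(2414643)/231 ≈ 67336.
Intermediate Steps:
z(j, R) = 2/R + R/j
b(X) = sqrt(11 + 2/X + X/((-5 + X)*(3 + X))) (b(X) = sqrt(11 + (2/X + X/(((X - 5)*(X + 3))))) = sqrt(11 + (2/X + X/(((-5 + X)*(3 + X))))) = sqrt(11 + (2/X + X*(1/((-5 + X)*(3 + X))))) = sqrt(11 + (2/X + X/((-5 + X)*(3 + X)))) = sqrt(11 + 2/X + X/((-5 + X)*(3 + X))))
(b(11) - 409)*(-225 + 59) = (sqrt((30 - 11*11**3 + 19*11**2 + 169*11)/(11*(15 - 1*11**2 + 2*11))) - 409)*(-225 + 59) = (sqrt((30 - 11*1331 + 19*121 + 1859)/(11*(15 - 1*121 + 22))) - 409)*(-166) = (sqrt((30 - 14641 + 2299 + 1859)/(11*(15 - 121 + 22))) - 409)*(-166) = (sqrt((1/11)*(-10453)/(-84)) - 409)*(-166) = (sqrt((1/11)*(-1/84)*(-10453)) - 409)*(-166) = (sqrt(10453/924) - 409)*(-166) = (sqrt(2414643)/462 - 409)*(-166) = (-409 + sqrt(2414643)/462)*(-166) = 67894 - 83*sqrt(2414643)/231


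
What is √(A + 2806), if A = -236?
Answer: √2570 ≈ 50.695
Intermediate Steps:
√(A + 2806) = √(-236 + 2806) = √2570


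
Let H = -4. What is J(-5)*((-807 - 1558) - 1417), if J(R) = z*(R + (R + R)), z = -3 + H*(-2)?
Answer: 283650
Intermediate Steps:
z = 5 (z = -3 - 4*(-2) = -3 + 8 = 5)
J(R) = 15*R (J(R) = 5*(R + (R + R)) = 5*(R + 2*R) = 5*(3*R) = 15*R)
J(-5)*((-807 - 1558) - 1417) = (15*(-5))*((-807 - 1558) - 1417) = -75*(-2365 - 1417) = -75*(-3782) = 283650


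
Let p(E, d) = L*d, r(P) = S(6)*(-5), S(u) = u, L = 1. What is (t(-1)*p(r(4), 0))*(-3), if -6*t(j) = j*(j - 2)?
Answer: 0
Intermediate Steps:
r(P) = -30 (r(P) = 6*(-5) = -30)
t(j) = -j*(-2 + j)/6 (t(j) = -j*(j - 2)/6 = -j*(-2 + j)/6)
p(E, d) = d (p(E, d) = 1*d = d)
(t(-1)*p(r(4), 0))*(-3) = (((⅙)*(-1)*(2 - 1*(-1)))*0)*(-3) = (((⅙)*(-1)*(2 + 1))*0)*(-3) = (((⅙)*(-1)*3)*0)*(-3) = -½*0*(-3) = 0*(-3) = 0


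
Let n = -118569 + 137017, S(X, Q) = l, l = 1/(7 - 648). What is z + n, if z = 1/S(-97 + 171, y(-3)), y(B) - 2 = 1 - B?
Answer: 17807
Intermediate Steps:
y(B) = 3 - B (y(B) = 2 + (1 - B) = 3 - B)
l = -1/641 (l = 1/(-641) = -1/641 ≈ -0.0015601)
S(X, Q) = -1/641
n = 18448
z = -641 (z = 1/(-1/641) = -641)
z + n = -641 + 18448 = 17807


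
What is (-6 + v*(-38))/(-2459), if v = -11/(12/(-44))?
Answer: 4616/7377 ≈ 0.62573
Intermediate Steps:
v = 121/3 (v = -11/(12*(-1/44)) = -11/(-3/11) = -11*(-11/3) = 121/3 ≈ 40.333)
(-6 + v*(-38))/(-2459) = (-6 + (121/3)*(-38))/(-2459) = (-6 - 4598/3)*(-1/2459) = -4616/3*(-1/2459) = 4616/7377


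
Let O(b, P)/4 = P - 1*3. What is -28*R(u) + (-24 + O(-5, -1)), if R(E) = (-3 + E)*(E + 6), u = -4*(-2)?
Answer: -2000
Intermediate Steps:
u = 8
R(E) = (-3 + E)*(6 + E)
O(b, P) = -12 + 4*P (O(b, P) = 4*(P - 1*3) = 4*(P - 3) = 4*(-3 + P) = -12 + 4*P)
-28*R(u) + (-24 + O(-5, -1)) = -28*(-18 + 8² + 3*8) + (-24 + (-12 + 4*(-1))) = -28*(-18 + 64 + 24) + (-24 + (-12 - 4)) = -28*70 + (-24 - 16) = -1960 - 40 = -2000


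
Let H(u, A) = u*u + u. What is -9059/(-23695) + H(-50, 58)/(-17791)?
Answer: 103115919/421557745 ≈ 0.24461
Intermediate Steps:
H(u, A) = u + u**2 (H(u, A) = u**2 + u = u + u**2)
-9059/(-23695) + H(-50, 58)/(-17791) = -9059/(-23695) - 50*(1 - 50)/(-17791) = -9059*(-1/23695) - 50*(-49)*(-1/17791) = 9059/23695 + 2450*(-1/17791) = 9059/23695 - 2450/17791 = 103115919/421557745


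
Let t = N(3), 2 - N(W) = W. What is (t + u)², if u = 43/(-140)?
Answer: 33489/19600 ≈ 1.7086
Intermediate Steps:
N(W) = 2 - W
t = -1 (t = 2 - 1*3 = 2 - 3 = -1)
u = -43/140 (u = 43*(-1/140) = -43/140 ≈ -0.30714)
(t + u)² = (-1 - 43/140)² = (-183/140)² = 33489/19600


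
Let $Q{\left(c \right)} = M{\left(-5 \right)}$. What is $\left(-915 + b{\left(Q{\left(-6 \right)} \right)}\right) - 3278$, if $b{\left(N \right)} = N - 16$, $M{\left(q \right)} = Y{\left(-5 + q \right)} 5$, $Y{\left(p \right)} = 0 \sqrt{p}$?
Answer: $-4209$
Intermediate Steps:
$Y{\left(p \right)} = 0$
$M{\left(q \right)} = 0$ ($M{\left(q \right)} = 0 \cdot 5 = 0$)
$Q{\left(c \right)} = 0$
$b{\left(N \right)} = -16 + N$
$\left(-915 + b{\left(Q{\left(-6 \right)} \right)}\right) - 3278 = \left(-915 + \left(-16 + 0\right)\right) - 3278 = \left(-915 - 16\right) - 3278 = -931 - 3278 = -4209$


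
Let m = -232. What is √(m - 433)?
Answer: I*√665 ≈ 25.788*I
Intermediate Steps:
√(m - 433) = √(-232 - 433) = √(-665) = I*√665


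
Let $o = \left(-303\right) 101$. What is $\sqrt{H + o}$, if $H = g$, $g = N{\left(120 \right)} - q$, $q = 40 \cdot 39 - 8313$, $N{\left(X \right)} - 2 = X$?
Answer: $4 i \sqrt{1483} \approx 154.04 i$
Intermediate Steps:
$N{\left(X \right)} = 2 + X$
$q = -6753$ ($q = 1560 - 8313 = -6753$)
$o = -30603$
$g = 6875$ ($g = \left(2 + 120\right) - -6753 = 122 + 6753 = 6875$)
$H = 6875$
$\sqrt{H + o} = \sqrt{6875 - 30603} = \sqrt{-23728} = 4 i \sqrt{1483}$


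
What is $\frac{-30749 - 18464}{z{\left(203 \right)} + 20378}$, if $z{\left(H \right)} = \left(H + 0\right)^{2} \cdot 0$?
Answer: $- \frac{49213}{20378} \approx -2.415$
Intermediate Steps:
$z{\left(H \right)} = 0$ ($z{\left(H \right)} = H^{2} \cdot 0 = 0$)
$\frac{-30749 - 18464}{z{\left(203 \right)} + 20378} = \frac{-30749 - 18464}{0 + 20378} = - \frac{49213}{20378}$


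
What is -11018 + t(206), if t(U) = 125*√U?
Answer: -11018 + 125*√206 ≈ -9223.9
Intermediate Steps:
-11018 + t(206) = -11018 + 125*√206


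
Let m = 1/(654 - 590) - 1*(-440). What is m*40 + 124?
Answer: 141797/8 ≈ 17725.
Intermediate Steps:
m = 28161/64 (m = 1/64 + 440 = 28161/64 ≈ 440.02)
m*40 + 124 = (28161/64)*40 + 124 = 140805/8 + 124 = 141797/8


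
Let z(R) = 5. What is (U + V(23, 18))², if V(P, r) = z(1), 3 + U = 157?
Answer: 25281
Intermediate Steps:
U = 154 (U = -3 + 157 = 154)
V(P, r) = 5
(U + V(23, 18))² = (154 + 5)² = 159² = 25281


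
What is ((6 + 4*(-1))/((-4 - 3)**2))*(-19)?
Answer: -38/49 ≈ -0.77551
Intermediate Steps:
((6 + 4*(-1))/((-4 - 3)**2))*(-19) = ((6 - 4)/((-7)**2))*(-19) = (2/49)*(-19) = -38/49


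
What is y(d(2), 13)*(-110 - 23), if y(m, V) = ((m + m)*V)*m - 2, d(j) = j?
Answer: -13566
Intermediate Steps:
y(m, V) = -2 + 2*V*m**2 (y(m, V) = ((2*m)*V)*m - 2 = (2*V*m)*m - 2 = 2*V*m**2 - 2 = -2 + 2*V*m**2)
y(d(2), 13)*(-110 - 23) = (-2 + 2*13*2**2)*(-110 - 23) = (-2 + 2*13*4)*(-133) = (-2 + 104)*(-133) = 102*(-133) = -13566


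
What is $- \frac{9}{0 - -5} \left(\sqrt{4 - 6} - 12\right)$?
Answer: $\frac{108}{5} - \frac{9 i \sqrt{2}}{5} \approx 21.6 - 2.5456 i$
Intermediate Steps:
$- \frac{9}{0 - -5} \left(\sqrt{4 - 6} - 12\right) = - \frac{9}{0 + 5} \left(\sqrt{-2} - 12\right) = - \frac{9}{5} \left(i \sqrt{2} - 12\right) = \left(-9\right) \frac{1}{5} \left(-12 + i \sqrt{2}\right) = - \frac{9 \left(-12 + i \sqrt{2}\right)}{5} = \frac{108}{5} - \frac{9 i \sqrt{2}}{5}$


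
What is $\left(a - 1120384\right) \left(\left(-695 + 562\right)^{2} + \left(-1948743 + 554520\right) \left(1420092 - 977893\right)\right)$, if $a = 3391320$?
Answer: $-1400086543484531968$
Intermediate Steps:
$\left(a - 1120384\right) \left(\left(-695 + 562\right)^{2} + \left(-1948743 + 554520\right) \left(1420092 - 977893\right)\right) = \left(3391320 - 1120384\right) \left(\left(-695 + 562\right)^{2} + \left(-1948743 + 554520\right) \left(1420092 - 977893\right)\right) = 2270936 \left(\left(-133\right)^{2} - 616524016377\right) = 2270936 \left(17689 - 616524016377\right) = 2270936 \left(-616523998688\right) = -1400086543484531968$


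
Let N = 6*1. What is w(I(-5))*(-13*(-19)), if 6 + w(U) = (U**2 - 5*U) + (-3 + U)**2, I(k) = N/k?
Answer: 117819/25 ≈ 4712.8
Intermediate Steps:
N = 6
I(k) = 6/k
w(U) = -6 + U**2 + (-3 + U)**2 - 5*U (w(U) = -6 + ((U**2 - 5*U) + (-3 + U)**2) = -6 + (U**2 + (-3 + U)**2 - 5*U) = -6 + U**2 + (-3 + U)**2 - 5*U)
w(I(-5))*(-13*(-19)) = (3 - 66/(-5) + 2*(6/(-5))**2)*(-13*(-19)) = (3 - 66*(-1)/5 + 2*(6*(-1/5))**2)*247 = (3 - 11*(-6/5) + 2*(-6/5)**2)*247 = (3 + 66/5 + 2*(36/25))*247 = (3 + 66/5 + 72/25)*247 = (477/25)*247 = 117819/25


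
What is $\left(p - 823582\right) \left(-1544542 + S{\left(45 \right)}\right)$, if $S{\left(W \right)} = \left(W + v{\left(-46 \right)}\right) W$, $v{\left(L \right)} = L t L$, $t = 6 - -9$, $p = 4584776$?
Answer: $-429592295098$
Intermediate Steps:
$t = 15$ ($t = 6 + 9 = 15$)
$v{\left(L \right)} = 15 L^{2}$ ($v{\left(L \right)} = L 15 L = 15 L L = 15 L^{2}$)
$S{\left(W \right)} = W \left(31740 + W\right)$ ($S{\left(W \right)} = \left(W + 15 \left(-46\right)^{2}\right) W = \left(W + 15 \cdot 2116\right) W = \left(W + 31740\right) W = \left(31740 + W\right) W = W \left(31740 + W\right)$)
$\left(p - 823582\right) \left(-1544542 + S{\left(45 \right)}\right) = \left(4584776 - 823582\right) \left(-1544542 + 45 \left(31740 + 45\right)\right) = 3761194 \left(-1544542 + 45 \cdot 31785\right) = 3761194 \left(-1544542 + 1430325\right) = 3761194 \left(-114217\right) = -429592295098$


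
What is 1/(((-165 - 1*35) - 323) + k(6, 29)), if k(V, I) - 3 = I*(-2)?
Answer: -1/578 ≈ -0.0017301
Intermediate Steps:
k(V, I) = 3 - 2*I (k(V, I) = 3 + I*(-2) = 3 - 2*I)
1/(((-165 - 1*35) - 323) + k(6, 29)) = 1/(((-165 - 1*35) - 323) + (3 - 2*29)) = 1/(((-165 - 35) - 323) + (3 - 58)) = 1/((-200 - 323) - 55) = 1/(-523 - 55) = 1/(-578) = -1/578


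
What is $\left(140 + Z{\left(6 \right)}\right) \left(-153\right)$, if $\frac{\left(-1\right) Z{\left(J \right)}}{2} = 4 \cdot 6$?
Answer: $-14076$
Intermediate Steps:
$Z{\left(J \right)} = -48$ ($Z{\left(J \right)} = - 2 \cdot 4 \cdot 6 = \left(-2\right) 24 = -48$)
$\left(140 + Z{\left(6 \right)}\right) \left(-153\right) = \left(140 - 48\right) \left(-153\right) = 92 \left(-153\right) = -14076$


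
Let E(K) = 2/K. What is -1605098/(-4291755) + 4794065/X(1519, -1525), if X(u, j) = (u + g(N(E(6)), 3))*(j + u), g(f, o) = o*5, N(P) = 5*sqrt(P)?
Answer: -175728026599/337618060 ≈ -520.49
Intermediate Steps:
g(f, o) = 5*o
X(u, j) = (15 + u)*(j + u) (X(u, j) = (u + 5*3)*(j + u) = (u + 15)*(j + u) = (15 + u)*(j + u))
-1605098/(-4291755) + 4794065/X(1519, -1525) = -1605098/(-4291755) + 4794065/(1519**2 + 15*(-1525) + 15*1519 - 1525*1519) = -1605098*(-1/4291755) + 4794065/(2307361 - 22875 + 22785 - 2316475) = 1605098/4291755 + 4794065/(-9204) = 1605098/4291755 + 4794065*(-1/9204) = 1605098/4291755 - 4794065/9204 = -175728026599/337618060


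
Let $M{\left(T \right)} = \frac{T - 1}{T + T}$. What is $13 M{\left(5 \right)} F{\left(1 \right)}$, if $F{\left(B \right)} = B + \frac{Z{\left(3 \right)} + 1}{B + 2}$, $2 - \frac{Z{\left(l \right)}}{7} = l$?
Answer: $- \frac{26}{5} \approx -5.2$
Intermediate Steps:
$Z{\left(l \right)} = 14 - 7 l$
$F{\left(B \right)} = B - \frac{6}{2 + B}$ ($F{\left(B \right)} = B + \frac{\left(14 - 21\right) + 1}{B + 2} = B + \frac{\left(14 - 21\right) + 1}{2 + B} = B + \frac{-7 + 1}{2 + B} = B - \frac{6}{2 + B}$)
$M{\left(T \right)} = \frac{-1 + T}{2 T}$
$13 M{\left(5 \right)} F{\left(1 \right)} = 13 \frac{-1 + 5}{2 \cdot 5} \frac{-6 + 1^{2} + 2 \cdot 1}{2 + 1} = 13 \cdot \frac{1}{2} \cdot \frac{1}{5} \cdot 4 \frac{-6 + 1 + 2}{3} = 13 \cdot \frac{2}{5} \cdot \frac{1}{3} \left(-3\right) = \frac{26}{5} \left(-1\right) = - \frac{26}{5}$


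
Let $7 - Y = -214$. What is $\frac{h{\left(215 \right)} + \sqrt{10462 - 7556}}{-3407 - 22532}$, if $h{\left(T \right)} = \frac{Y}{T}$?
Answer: $- \frac{221}{5576885} - \frac{\sqrt{2906}}{25939} \approx -0.0021179$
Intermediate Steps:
$Y = 221$ ($Y = 7 - -214 = 7 + 214 = 221$)
$h{\left(T \right)} = \frac{221}{T}$
$\frac{h{\left(215 \right)} + \sqrt{10462 - 7556}}{-3407 - 22532} = \frac{\frac{221}{215} + \sqrt{10462 - 7556}}{-3407 - 22532} = \frac{221 \cdot \frac{1}{215} + \sqrt{2906}}{-3407 - 22532} = \frac{\frac{221}{215} + \sqrt{2906}}{-25939} = \left(\frac{221}{215} + \sqrt{2906}\right) \left(- \frac{1}{25939}\right) = - \frac{221}{5576885} - \frac{\sqrt{2906}}{25939}$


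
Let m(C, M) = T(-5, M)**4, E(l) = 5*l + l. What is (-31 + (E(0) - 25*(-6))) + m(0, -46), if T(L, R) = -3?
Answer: 200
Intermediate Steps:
E(l) = 6*l
m(C, M) = 81 (m(C, M) = (-3)**4 = 81)
(-31 + (E(0) - 25*(-6))) + m(0, -46) = (-31 + (6*0 - 25*(-6))) + 81 = (-31 + (0 + 150)) + 81 = (-31 + 150) + 81 = 119 + 81 = 200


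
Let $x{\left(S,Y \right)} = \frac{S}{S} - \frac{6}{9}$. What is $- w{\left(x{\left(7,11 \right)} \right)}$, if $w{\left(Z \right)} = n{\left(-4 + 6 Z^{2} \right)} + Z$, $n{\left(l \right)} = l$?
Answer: $3$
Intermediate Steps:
$x{\left(S,Y \right)} = \frac{1}{3}$ ($x{\left(S,Y \right)} = 1 - \frac{2}{3} = \frac{1}{3}$)
$w{\left(Z \right)} = -4 + Z + 6 Z^{2}$ ($w{\left(Z \right)} = \left(-4 + 6 Z^{2}\right) + Z = -4 + Z + 6 Z^{2}$)
$- w{\left(x{\left(7,11 \right)} \right)} = - (-4 + \frac{1}{3} + \frac{6}{9}) = - (-4 + \frac{1}{3} + 6 \cdot \frac{1}{9}) = - (-4 + \frac{1}{3} + \frac{2}{3}) = \left(-1\right) \left(-3\right) = 3$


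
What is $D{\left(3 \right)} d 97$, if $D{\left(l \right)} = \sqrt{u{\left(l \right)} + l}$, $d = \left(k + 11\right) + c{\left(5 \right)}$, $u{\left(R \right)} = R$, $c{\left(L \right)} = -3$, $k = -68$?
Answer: $- 5820 \sqrt{6} \approx -14256.0$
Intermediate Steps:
$d = -60$ ($d = \left(-68 + 11\right) - 3 = -57 - 3 = -60$)
$D{\left(l \right)} = \sqrt{2} \sqrt{l}$ ($D{\left(l \right)} = \sqrt{l + l} = \sqrt{2 l} = \sqrt{2} \sqrt{l}$)
$D{\left(3 \right)} d 97 = \sqrt{2} \sqrt{3} \left(-60\right) 97 = \sqrt{6} \left(-60\right) 97 = - 60 \sqrt{6} \cdot 97 = - 5820 \sqrt{6}$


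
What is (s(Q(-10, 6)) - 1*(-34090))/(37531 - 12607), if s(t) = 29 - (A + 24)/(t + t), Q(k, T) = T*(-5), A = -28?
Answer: 127946/93465 ≈ 1.3689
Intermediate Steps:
Q(k, T) = -5*T
s(t) = 29 + 2/t (s(t) = 29 - (-28 + 24)/(t + t) = 29 - (-4)/(2*t) = 29 - (-4)*1/(2*t) = 29 - (-2)/t = 29 + 2/t)
(s(Q(-10, 6)) - 1*(-34090))/(37531 - 12607) = ((29 + 2/((-5*6))) - 1*(-34090))/(37531 - 12607) = ((29 + 2/(-30)) + 34090)/24924 = ((29 + 2*(-1/30)) + 34090)*(1/24924) = ((29 - 1/15) + 34090)*(1/24924) = (434/15 + 34090)*(1/24924) = (511784/15)*(1/24924) = 127946/93465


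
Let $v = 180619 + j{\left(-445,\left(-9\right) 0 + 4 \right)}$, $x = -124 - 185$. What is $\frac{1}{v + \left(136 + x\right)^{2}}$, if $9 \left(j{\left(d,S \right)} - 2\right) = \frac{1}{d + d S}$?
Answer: $\frac{20025}{4216263749} \approx 4.7495 \cdot 10^{-6}$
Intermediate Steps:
$j{\left(d,S \right)} = 2 + \frac{1}{9 \left(d + S d\right)}$ ($j{\left(d,S \right)} = 2 + \frac{1}{9 \left(d + d S\right)} = 2 + \frac{1}{9 \left(d + S d\right)}$)
$x = -309$ ($x = -124 - 185 = -309$)
$v = \frac{3616935524}{20025}$ ($v = 180619 + \frac{1 + 18 \left(-445\right) + 18 \left(\left(-9\right) 0 + 4\right) \left(-445\right)}{9 \left(-445\right) \left(1 + \left(\left(-9\right) 0 + 4\right)\right)} = 180619 + \frac{1}{9} \left(- \frac{1}{445}\right) \frac{1}{1 + \left(0 + 4\right)} \left(1 - 8010 + 18 \left(0 + 4\right) \left(-445\right)\right) = 180619 + \frac{1}{9} \left(- \frac{1}{445}\right) \frac{1}{1 + 4} \left(1 - 8010 + 18 \cdot 4 \left(-445\right)\right) = 180619 + \frac{1}{9} \left(- \frac{1}{445}\right) \frac{1}{5} \left(1 - 8010 - 32040\right) = 180619 + \frac{1}{9} \left(- \frac{1}{445}\right) \frac{1}{5} \left(-40049\right) = 180619 + \frac{40049}{20025} = \frac{3616935524}{20025} \approx 1.8062 \cdot 10^{5}$)
$\frac{1}{v + \left(136 + x\right)^{2}} = \frac{1}{\frac{3616935524}{20025} + \left(136 - 309\right)^{2}} = \frac{1}{\frac{3616935524}{20025} + \left(-173\right)^{2}} = \frac{1}{\frac{3616935524}{20025} + 29929} = \frac{1}{\frac{4216263749}{20025}} = \frac{20025}{4216263749}$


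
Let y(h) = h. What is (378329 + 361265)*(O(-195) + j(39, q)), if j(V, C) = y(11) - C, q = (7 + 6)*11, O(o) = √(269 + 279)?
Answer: -97626408 + 1479188*√137 ≈ -8.0313e+7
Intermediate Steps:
O(o) = 2*√137 (O(o) = √548 = 2*√137)
q = 143 (q = 13*11 = 143)
j(V, C) = 11 - C
(378329 + 361265)*(O(-195) + j(39, q)) = (378329 + 361265)*(2*√137 + (11 - 1*143)) = 739594*(2*√137 + (11 - 143)) = 739594*(2*√137 - 132) = 739594*(-132 + 2*√137) = -97626408 + 1479188*√137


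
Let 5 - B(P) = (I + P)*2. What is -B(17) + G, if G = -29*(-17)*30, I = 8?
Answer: 14835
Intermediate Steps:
B(P) = -11 - 2*P (B(P) = 5 - (8 + P)*2 = 5 - (16 + 2*P) = 5 + (-16 - 2*P) = -11 - 2*P)
G = 14790 (G = 493*30 = 14790)
-B(17) + G = -(-11 - 2*17) + 14790 = -(-11 - 34) + 14790 = -1*(-45) + 14790 = 45 + 14790 = 14835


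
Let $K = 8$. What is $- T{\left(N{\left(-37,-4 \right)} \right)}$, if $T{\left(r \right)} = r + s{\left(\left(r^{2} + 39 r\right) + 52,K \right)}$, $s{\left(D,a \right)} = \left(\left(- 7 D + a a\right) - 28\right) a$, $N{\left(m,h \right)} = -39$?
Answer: $2663$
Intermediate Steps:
$s{\left(D,a \right)} = a \left(-28 + a^{2} - 7 D\right)$ ($s{\left(D,a \right)} = \left(\left(- 7 D + a^{2}\right) - 28\right) a = \left(\left(a^{2} - 7 D\right) - 28\right) a = \left(-28 + a^{2} - 7 D\right) a = a \left(-28 + a^{2} - 7 D\right)$)
$T{\left(r \right)} = -2624 - 2183 r - 56 r^{2}$ ($T{\left(r \right)} = r + 8 \left(-28 + 8^{2} - 7 \left(\left(r^{2} + 39 r\right) + 52\right)\right) = r + 8 \left(-28 + 64 - 7 \left(52 + r^{2} + 39 r\right)\right) = r + 8 \left(-28 + 64 - \left(364 + 7 r^{2} + 273 r\right)\right) = r + 8 \left(-328 - 273 r - 7 r^{2}\right) = r - \left(2624 + 56 r^{2} + 2184 r\right) = -2624 - 2183 r - 56 r^{2}$)
$- T{\left(N{\left(-37,-4 \right)} \right)} = - (-2624 - -85137 - 56 \left(-39\right)^{2}) = - (-2624 + 85137 - 85176) = \left(-1\right) \left(-2663\right) = 2663$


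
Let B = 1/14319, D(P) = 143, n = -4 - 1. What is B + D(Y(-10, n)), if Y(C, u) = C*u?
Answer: 2047618/14319 ≈ 143.00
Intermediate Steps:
n = -5
B = 1/14319 ≈ 6.9837e-5
B + D(Y(-10, n)) = 1/14319 + 143 = 2047618/14319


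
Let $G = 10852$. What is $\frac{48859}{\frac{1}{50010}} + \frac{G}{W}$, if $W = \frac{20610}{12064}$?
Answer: $\frac{25179700129214}{10305} \approx 2.4434 \cdot 10^{9}$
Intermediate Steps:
$W = \frac{10305}{6032}$ ($W = 20610 \cdot \frac{1}{12064} = \frac{10305}{6032} \approx 1.7084$)
$\frac{48859}{\frac{1}{50010}} + \frac{G}{W} = \frac{48859}{\frac{1}{50010}} + \frac{10852}{\frac{10305}{6032}} = 48859 \frac{1}{\frac{1}{50010}} + 10852 \cdot \frac{6032}{10305} = 48859 \cdot 50010 + \frac{65459264}{10305} = 2443438590 + \frac{65459264}{10305} = \frac{25179700129214}{10305}$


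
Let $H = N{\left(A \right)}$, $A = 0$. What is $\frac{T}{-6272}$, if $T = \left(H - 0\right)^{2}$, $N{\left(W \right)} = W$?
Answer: $0$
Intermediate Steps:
$H = 0$
$T = 0$ ($T = \left(0 - 0\right)^{2} = \left(0 + \left(-10 + 10\right)\right)^{2} = \left(0 + 0\right)^{2} = 0^{2} = 0$)
$\frac{T}{-6272} = \frac{0}{-6272} = 0 \left(- \frac{1}{6272}\right) = 0$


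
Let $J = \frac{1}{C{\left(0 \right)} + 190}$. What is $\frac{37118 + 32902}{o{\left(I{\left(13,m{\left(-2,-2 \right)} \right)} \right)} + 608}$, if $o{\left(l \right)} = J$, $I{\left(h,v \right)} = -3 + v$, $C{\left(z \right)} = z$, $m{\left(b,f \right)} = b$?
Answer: $\frac{4434600}{38507} \approx 115.16$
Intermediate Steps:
$J = \frac{1}{190}$ ($J = \frac{1}{0 + 190} = \frac{1}{190} \approx 0.0052632$)
$o{\left(l \right)} = \frac{1}{190}$
$\frac{37118 + 32902}{o{\left(I{\left(13,m{\left(-2,-2 \right)} \right)} \right)} + 608} = \frac{37118 + 32902}{\frac{1}{190} + 608} = \frac{70020}{\frac{115521}{190}} = 70020 \cdot \frac{190}{115521} = \frac{4434600}{38507}$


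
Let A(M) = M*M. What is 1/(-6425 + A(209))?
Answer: 1/37256 ≈ 2.6841e-5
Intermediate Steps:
A(M) = M**2
1/(-6425 + A(209)) = 1/(-6425 + 209**2) = 1/(-6425 + 43681) = 1/37256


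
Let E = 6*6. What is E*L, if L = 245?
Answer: 8820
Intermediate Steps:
E = 36
E*L = 36*245 = 8820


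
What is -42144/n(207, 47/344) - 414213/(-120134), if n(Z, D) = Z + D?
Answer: -1712132242509/8560148170 ≈ -200.01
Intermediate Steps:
n(Z, D) = D + Z
-42144/n(207, 47/344) - 414213/(-120134) = -42144/(47/344 + 207) - 414213/(-120134) = -42144/(47*(1/344) + 207) - 414213*(-1/120134) = -42144/(47/344 + 207) + 414213/120134 = -42144/71255/344 + 414213/120134 = -42144*344/71255 + 414213/120134 = -14497536/71255 + 414213/120134 = -1712132242509/8560148170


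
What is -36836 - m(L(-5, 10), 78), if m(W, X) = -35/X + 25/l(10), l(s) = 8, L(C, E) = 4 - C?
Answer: -11493667/312 ≈ -36839.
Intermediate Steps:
m(W, X) = 25/8 - 35/X (m(W, X) = -35/X + 25/8 = 25/8 - 35/X)
-36836 - m(L(-5, 10), 78) = -36836 - (25/8 - 35/78) = -36836 - 1*835/312 = -36836 - 835/312 = -11493667/312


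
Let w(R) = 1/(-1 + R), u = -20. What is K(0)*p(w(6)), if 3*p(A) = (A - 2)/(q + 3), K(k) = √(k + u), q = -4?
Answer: 6*I*√5/5 ≈ 2.6833*I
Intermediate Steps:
K(k) = √(-20 + k) (K(k) = √(k - 20) = √(-20 + k))
p(A) = ⅔ - A/3 (p(A) = ((A - 2)/(-4 + 3))/3 = ((-2 + A)/(-1))/3 = ((-2 + A)*(-1))/3 = (2 - A)/3 = ⅔ - A/3)
K(0)*p(w(6)) = √(-20 + 0)*(⅔ - 1/(3*(-1 + 6))) = √(-20)*(⅔ - ⅓/5) = (2*I*√5)*(⅔ - ⅓*⅕) = (2*I*√5)*(⅔ - 1/15) = (2*I*√5)*(⅗) = 6*I*√5/5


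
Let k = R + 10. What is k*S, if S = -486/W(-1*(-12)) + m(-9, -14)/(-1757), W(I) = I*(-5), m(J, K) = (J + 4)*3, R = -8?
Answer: 142467/8785 ≈ 16.217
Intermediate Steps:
m(J, K) = 12 + 3*J (m(J, K) = (4 + J)*3 = 12 + 3*J)
W(I) = -5*I
k = 2 (k = -8 + 10 = 2)
S = 142467/17570 (S = -486/((-(-5)*(-12))) + (12 + 3*(-9))/(-1757) = -486/((-5*12)) + (12 - 27)*(-1/1757) = -486/(-60) - 15*(-1/1757) = -486*(-1/60) + 15/1757 = 81/10 + 15/1757 = 142467/17570 ≈ 8.1085)
k*S = 2*(142467/17570) = 142467/8785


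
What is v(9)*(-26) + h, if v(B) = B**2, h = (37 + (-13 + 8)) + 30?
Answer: -2044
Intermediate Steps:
h = 62 (h = (37 - 5) + 30 = 32 + 30 = 62)
v(9)*(-26) + h = 9**2*(-26) + 62 = 81*(-26) + 62 = -2106 + 62 = -2044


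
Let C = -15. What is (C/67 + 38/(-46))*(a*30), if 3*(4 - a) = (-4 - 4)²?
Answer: 841360/1541 ≈ 545.98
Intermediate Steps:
a = -52/3 (a = 4 - (-4 - 4)²/3 = 4 - ⅓*(-8)² = 4 - ⅓*64 = 4 - 64/3 = -52/3 ≈ -17.333)
(C/67 + 38/(-46))*(a*30) = (-15/67 + 38/(-46))*(-52/3*30) = (-15*1/67 + 38*(-1/46))*(-520) = (-15/67 - 19/23)*(-520) = -1618/1541*(-520) = 841360/1541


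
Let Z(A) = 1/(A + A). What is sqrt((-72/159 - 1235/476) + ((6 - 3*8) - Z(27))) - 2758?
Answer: -2758 + I*sqrt(271500361755)/113526 ≈ -2758.0 + 4.5898*I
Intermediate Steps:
Z(A) = 1/(2*A)
sqrt((-72/159 - 1235/476) + ((6 - 3*8) - Z(27))) - 2758 = sqrt((-72/159 - 1235/476) + ((6 - 3*8) - 1/(2*27))) - 2758 = sqrt((-72*1/159 - 1235*1/476) + ((6 - 24) - 1/(2*27))) - 2758 = sqrt((-24/53 - 1235/476) + (-18 - 1*1/54)) - 2758 = sqrt(-76879/25228 + (-18 - 1/54)) - 2758 = sqrt(-76879/25228 - 973/54) - 2758 = sqrt(-14349155/681156) - 2758 = I*sqrt(271500361755)/113526 - 2758 = -2758 + I*sqrt(271500361755)/113526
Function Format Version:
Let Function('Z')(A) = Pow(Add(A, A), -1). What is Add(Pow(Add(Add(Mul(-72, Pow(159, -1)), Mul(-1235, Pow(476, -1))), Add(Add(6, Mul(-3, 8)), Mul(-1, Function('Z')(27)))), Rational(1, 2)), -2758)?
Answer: Add(-2758, Mul(Rational(1, 113526), I, Pow(271500361755, Rational(1, 2)))) ≈ Add(-2758.0, Mul(4.5898, I))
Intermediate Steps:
Function('Z')(A) = Mul(Rational(1, 2), Pow(A, -1)) (Function('Z')(A) = Pow(Mul(2, A), -1) = Mul(Rational(1, 2), Pow(A, -1)))
Add(Pow(Add(Add(Mul(-72, Pow(159, -1)), Mul(-1235, Pow(476, -1))), Add(Add(6, Mul(-3, 8)), Mul(-1, Function('Z')(27)))), Rational(1, 2)), -2758) = Add(Pow(Add(Add(Mul(-72, Pow(159, -1)), Mul(-1235, Pow(476, -1))), Add(Add(6, Mul(-3, 8)), Mul(-1, Mul(Rational(1, 2), Pow(27, -1))))), Rational(1, 2)), -2758) = Add(Pow(Add(Add(Mul(-72, Rational(1, 159)), Mul(-1235, Rational(1, 476))), Add(Add(6, -24), Mul(-1, Mul(Rational(1, 2), Rational(1, 27))))), Rational(1, 2)), -2758) = Add(Pow(Add(Add(Rational(-24, 53), Rational(-1235, 476)), Add(-18, Mul(-1, Rational(1, 54)))), Rational(1, 2)), -2758) = Add(Pow(Add(Rational(-76879, 25228), Add(-18, Rational(-1, 54))), Rational(1, 2)), -2758) = Add(Pow(Add(Rational(-76879, 25228), Rational(-973, 54)), Rational(1, 2)), -2758) = Add(Pow(Rational(-14349155, 681156), Rational(1, 2)), -2758) = Add(Mul(Rational(1, 113526), I, Pow(271500361755, Rational(1, 2))), -2758) = Add(-2758, Mul(Rational(1, 113526), I, Pow(271500361755, Rational(1, 2))))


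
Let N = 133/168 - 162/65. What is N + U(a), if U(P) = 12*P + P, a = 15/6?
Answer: 48047/1560 ≈ 30.799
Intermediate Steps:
N = -2653/1560 (N = 133*(1/168) - 162*1/65 = 19/24 - 162/65 = -2653/1560 ≈ -1.7006)
a = 5/2 (a = 15*(⅙) = 5/2 ≈ 2.5000)
U(P) = 13*P
N + U(a) = -2653/1560 + 13*(5/2) = -2653/1560 + 65/2 = 48047/1560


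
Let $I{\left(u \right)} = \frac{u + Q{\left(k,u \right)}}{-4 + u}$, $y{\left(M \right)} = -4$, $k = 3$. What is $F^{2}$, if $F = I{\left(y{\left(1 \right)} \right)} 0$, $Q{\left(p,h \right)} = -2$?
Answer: $0$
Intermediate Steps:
$I{\left(u \right)} = \frac{-2 + u}{-4 + u}$ ($I{\left(u \right)} = \frac{u - 2}{-4 + u} = \frac{-2 + u}{-4 + u}$)
$F = 0$ ($F = \frac{-2 - 4}{-4 - 4} \cdot 0 = \frac{1}{-8} \left(-6\right) 0 = \left(- \frac{1}{8}\right) \left(-6\right) 0 = \frac{3}{4} \cdot 0 = 0$)
$F^{2} = 0^{2} = 0$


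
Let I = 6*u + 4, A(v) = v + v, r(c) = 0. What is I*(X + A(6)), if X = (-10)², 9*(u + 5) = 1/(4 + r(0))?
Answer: -8680/3 ≈ -2893.3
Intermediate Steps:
u = -179/36 (u = -5 + 1/(9*(4 + 0)) = -5 + (⅑)/4 = -5 + (⅑)*(¼) = -5 + 1/36 = -179/36 ≈ -4.9722)
A(v) = 2*v
X = 100
I = -155/6 (I = 6*(-179/36) + 4 = -179/6 + 4 = -155/6 ≈ -25.833)
I*(X + A(6)) = -155*(100 + 2*6)/6 = -155*(100 + 12)/6 = -155/6*112 = -8680/3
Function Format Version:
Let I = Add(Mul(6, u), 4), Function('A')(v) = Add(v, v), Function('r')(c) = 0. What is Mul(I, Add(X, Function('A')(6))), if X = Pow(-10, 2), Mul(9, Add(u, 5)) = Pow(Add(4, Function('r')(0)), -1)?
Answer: Rational(-8680, 3) ≈ -2893.3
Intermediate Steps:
u = Rational(-179, 36) (u = Add(-5, Mul(Rational(1, 9), Pow(Add(4, 0), -1))) = Add(-5, Mul(Rational(1, 9), Pow(4, -1))) = Add(-5, Mul(Rational(1, 9), Rational(1, 4))) = Add(-5, Rational(1, 36)) = Rational(-179, 36) ≈ -4.9722)
Function('A')(v) = Mul(2, v)
X = 100
I = Rational(-155, 6) (I = Add(Mul(6, Rational(-179, 36)), 4) = Add(Rational(-179, 6), 4) = Rational(-155, 6) ≈ -25.833)
Mul(I, Add(X, Function('A')(6))) = Mul(Rational(-155, 6), Add(100, Mul(2, 6))) = Mul(Rational(-155, 6), Add(100, 12)) = Mul(Rational(-155, 6), 112) = Rational(-8680, 3)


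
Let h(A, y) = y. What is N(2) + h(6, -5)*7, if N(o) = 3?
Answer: -32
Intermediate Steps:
N(2) + h(6, -5)*7 = 3 - 5*7 = 3 - 35 = -32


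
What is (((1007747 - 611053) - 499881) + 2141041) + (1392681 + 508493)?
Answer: 3939028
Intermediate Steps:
(((1007747 - 611053) - 499881) + 2141041) + (1392681 + 508493) = ((396694 - 499881) + 2141041) + 1901174 = (-103187 + 2141041) + 1901174 = 2037854 + 1901174 = 3939028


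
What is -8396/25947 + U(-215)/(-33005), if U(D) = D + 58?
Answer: -273036301/856380735 ≈ -0.31883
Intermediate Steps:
U(D) = 58 + D
-8396/25947 + U(-215)/(-33005) = -8396/25947 + (58 - 215)/(-33005) = -8396*1/25947 - 157*(-1/33005) = -8396/25947 + 157/33005 = -273036301/856380735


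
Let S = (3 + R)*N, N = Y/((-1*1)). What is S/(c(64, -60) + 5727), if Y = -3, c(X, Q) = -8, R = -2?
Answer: 3/5719 ≈ 0.00052457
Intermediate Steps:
N = 3 (N = -3/((-1*1)) = -3/(-1) = -3*(-1) = 3)
S = 3 (S = (3 - 2)*3 = 1*3 = 3)
S/(c(64, -60) + 5727) = 3/(-8 + 5727) = 3/5719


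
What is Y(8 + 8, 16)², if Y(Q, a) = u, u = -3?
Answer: 9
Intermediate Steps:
Y(Q, a) = -3
Y(8 + 8, 16)² = (-3)² = 9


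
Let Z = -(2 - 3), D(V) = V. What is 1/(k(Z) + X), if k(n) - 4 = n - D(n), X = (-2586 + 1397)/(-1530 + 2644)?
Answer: 1114/3267 ≈ 0.34099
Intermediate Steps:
X = -1189/1114 ≈ -1.0673
Z = 1 (Z = -1*(-1) = 1)
k(n) = 4 (k(n) = 4 + (n - n) = 4 + 0 = 4)
1/(k(Z) + X) = 1/(4 - 1189/1114) = 1/(3267/1114) = 1114/3267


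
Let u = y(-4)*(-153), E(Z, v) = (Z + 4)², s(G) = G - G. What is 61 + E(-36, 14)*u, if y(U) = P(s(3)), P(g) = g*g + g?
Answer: 61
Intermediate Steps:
s(G) = 0
P(g) = g + g² (P(g) = g² + g = g + g²)
y(U) = 0 (y(U) = 0*(1 + 0) = 0*1 = 0)
E(Z, v) = (4 + Z)²
u = 0 (u = 0*(-153) = 0)
61 + E(-36, 14)*u = 61 + (4 - 36)²*0 = 61 + (-32)²*0 = 61 + 1024*0 = 61 + 0 = 61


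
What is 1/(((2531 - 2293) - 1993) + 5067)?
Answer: 1/3312 ≈ 0.00030193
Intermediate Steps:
1/(((2531 - 2293) - 1993) + 5067) = 1/((238 - 1993) + 5067) = 1/(-1755 + 5067) = 1/3312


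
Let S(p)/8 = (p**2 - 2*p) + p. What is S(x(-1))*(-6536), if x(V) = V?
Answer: -104576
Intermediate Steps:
S(p) = -8*p + 8*p**2 (S(p) = 8*((p**2 - 2*p) + p) = 8*(p**2 - p) = -8*p + 8*p**2)
S(x(-1))*(-6536) = (8*(-1)*(-1 - 1))*(-6536) = (8*(-1)*(-2))*(-6536) = 16*(-6536) = -104576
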